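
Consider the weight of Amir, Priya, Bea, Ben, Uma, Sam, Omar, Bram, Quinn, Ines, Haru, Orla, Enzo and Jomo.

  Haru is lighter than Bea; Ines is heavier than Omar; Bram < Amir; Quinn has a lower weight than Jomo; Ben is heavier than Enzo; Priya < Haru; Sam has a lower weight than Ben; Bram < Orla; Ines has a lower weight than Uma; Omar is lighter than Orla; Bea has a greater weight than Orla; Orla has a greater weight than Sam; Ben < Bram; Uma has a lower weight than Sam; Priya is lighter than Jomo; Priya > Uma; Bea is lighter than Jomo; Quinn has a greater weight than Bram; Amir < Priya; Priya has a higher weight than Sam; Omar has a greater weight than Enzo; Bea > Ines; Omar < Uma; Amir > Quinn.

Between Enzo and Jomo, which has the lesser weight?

Enzo

The relevant relations are Enzo < Omar; Omar < Ines; Ines < Uma; Uma < Sam; Sam < Ben; Ben < Bram; Bram < Quinn; Quinn < Amir; Amir < Priya; Priya < Haru; Haru < Bea; Bea < Jomo.
Together: Enzo < Omar < Ines < Uma < Sam < Ben < Bram < Quinn < Amir < Priya < Haru < Bea < Jomo.
So Enzo < Jomo; Enzo is the lighter of the two.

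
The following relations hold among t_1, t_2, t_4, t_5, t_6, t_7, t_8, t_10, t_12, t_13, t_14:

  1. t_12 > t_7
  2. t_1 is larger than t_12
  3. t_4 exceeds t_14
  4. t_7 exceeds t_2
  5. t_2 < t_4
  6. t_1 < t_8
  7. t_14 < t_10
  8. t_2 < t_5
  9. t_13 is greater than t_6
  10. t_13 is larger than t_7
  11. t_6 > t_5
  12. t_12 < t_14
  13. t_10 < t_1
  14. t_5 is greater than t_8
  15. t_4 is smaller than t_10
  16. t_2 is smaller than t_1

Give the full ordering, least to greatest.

Nothing is placed below t_2, so it is least; from there t_2 < t_7; t_7 < t_12; t_12 < t_14; t_14 < t_4; t_4 < t_10; t_10 < t_1; t_1 < t_8; t_8 < t_5; t_5 < t_6; t_6 < t_13, each given directly.

t_2 < t_7 < t_12 < t_14 < t_4 < t_10 < t_1 < t_8 < t_5 < t_6 < t_13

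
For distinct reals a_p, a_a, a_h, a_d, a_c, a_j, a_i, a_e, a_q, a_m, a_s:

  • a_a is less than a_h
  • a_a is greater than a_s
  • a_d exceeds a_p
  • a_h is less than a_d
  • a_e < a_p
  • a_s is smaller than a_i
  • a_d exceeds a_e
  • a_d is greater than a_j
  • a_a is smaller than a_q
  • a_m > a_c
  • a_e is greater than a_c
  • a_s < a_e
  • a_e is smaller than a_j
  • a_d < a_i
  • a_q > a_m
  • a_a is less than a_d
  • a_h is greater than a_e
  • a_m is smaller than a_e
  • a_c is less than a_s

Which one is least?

a_c

Chaining upward from a_c: directly above it, a_m, a_s, a_e; then a_p, a_a, a_j, a_h, a_d, a_q, a_i.
That covers every other element, and nothing is given below a_c, so a_c is the least.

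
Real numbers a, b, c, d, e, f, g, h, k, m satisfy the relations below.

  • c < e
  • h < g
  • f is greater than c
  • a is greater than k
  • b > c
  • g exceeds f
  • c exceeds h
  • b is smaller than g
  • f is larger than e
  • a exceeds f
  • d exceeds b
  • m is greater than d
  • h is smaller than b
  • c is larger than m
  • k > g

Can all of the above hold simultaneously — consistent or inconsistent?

inconsistent

We have c < b stated directly, yet also b < d < m < c by chaining the others — so b < c. Contradiction.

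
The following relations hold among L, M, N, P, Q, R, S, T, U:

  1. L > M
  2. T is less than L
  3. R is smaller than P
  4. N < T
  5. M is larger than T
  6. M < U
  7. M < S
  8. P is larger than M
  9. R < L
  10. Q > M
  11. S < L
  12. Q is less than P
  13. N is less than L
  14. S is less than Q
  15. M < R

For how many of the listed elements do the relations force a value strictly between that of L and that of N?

4

Chaining upward from N reaches: T, M, R, S, U, Q, P.
Chaining downward from L reaches: T, M, R, S.
Strictly between N and L are those in both lists: T, M, R, S — 4 elements.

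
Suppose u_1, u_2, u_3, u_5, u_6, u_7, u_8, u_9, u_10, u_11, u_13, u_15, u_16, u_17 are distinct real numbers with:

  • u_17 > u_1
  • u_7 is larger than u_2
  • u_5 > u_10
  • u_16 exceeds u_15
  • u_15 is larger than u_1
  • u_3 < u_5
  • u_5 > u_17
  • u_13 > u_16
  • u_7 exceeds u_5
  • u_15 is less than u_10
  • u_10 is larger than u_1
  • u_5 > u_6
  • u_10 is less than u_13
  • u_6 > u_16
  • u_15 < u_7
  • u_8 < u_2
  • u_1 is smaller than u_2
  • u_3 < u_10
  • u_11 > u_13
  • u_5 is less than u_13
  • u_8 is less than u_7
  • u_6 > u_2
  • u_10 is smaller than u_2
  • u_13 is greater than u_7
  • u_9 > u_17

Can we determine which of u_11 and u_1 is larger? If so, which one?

Following the relations from u_1: u_1 < u_15 < u_10 < u_2 < u_6 < u_5 < u_7 < u_13 < u_11.
So u_11 is larger.

u_11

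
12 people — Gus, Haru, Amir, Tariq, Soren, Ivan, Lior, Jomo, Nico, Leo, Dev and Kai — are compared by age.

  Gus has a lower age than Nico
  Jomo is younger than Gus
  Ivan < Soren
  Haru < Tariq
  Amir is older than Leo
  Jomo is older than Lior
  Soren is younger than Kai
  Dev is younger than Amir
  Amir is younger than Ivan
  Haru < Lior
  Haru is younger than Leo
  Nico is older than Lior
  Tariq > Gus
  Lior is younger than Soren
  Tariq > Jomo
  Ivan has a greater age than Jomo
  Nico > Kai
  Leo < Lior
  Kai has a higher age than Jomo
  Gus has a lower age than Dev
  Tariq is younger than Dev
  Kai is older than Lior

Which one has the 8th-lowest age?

The consecutive relations fix a unique order: Haru < Leo < Lior < Jomo < Gus < Tariq < Dev < Amir < Ivan < Soren < Kai < Nico.
Counting 8 from the smallest end gives Amir.

Amir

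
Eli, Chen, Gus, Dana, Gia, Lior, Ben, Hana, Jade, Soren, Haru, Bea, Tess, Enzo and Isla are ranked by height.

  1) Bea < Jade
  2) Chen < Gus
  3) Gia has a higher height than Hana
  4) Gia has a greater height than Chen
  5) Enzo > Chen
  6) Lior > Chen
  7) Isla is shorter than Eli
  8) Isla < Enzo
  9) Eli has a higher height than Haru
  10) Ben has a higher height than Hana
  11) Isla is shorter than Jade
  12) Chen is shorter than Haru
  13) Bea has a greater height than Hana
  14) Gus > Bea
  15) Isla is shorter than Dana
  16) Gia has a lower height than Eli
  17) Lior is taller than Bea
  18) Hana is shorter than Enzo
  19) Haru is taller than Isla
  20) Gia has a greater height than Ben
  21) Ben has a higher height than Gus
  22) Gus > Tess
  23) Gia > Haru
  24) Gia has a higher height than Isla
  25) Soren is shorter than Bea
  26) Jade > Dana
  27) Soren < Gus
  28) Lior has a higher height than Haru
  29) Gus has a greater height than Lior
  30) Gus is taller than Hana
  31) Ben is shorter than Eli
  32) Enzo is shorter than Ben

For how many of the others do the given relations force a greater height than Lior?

Directly above Lior: Gus.
One step further: Ben (2 so far).
One step further: Gia, Eli (4 so far).
No other element is forced above Lior by the given relations, so the count is 4.

4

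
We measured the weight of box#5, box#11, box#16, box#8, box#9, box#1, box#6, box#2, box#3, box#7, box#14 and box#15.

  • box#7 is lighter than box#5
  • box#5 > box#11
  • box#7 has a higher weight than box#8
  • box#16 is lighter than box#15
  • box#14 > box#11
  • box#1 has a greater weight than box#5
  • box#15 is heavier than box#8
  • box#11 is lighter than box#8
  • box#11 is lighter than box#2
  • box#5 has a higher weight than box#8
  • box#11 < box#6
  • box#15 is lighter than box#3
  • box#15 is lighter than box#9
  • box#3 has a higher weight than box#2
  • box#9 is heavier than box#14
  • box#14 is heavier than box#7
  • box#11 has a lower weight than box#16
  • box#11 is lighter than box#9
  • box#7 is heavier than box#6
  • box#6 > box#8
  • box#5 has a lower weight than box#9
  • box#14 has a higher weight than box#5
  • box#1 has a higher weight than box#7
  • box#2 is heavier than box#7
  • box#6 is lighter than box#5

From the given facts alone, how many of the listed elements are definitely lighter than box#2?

Directly below box#2: box#11, box#7.
One step further: box#8, box#6 (4 so far).
Nothing else is reachable below box#2; 4 in all.

4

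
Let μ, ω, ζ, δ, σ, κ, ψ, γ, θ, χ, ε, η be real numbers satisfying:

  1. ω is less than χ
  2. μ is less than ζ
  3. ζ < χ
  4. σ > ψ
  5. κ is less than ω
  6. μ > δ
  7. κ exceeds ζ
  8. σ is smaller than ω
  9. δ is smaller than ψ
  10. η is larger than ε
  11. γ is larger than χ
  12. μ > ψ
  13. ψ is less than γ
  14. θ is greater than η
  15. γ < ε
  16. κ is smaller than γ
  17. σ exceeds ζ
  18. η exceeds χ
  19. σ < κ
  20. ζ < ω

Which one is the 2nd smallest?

Chaining the given pairs: δ < ψ < μ < ζ < σ < κ < ω < χ < γ < ε < η < θ.
Counting 2 from the smallest end gives ψ.

ψ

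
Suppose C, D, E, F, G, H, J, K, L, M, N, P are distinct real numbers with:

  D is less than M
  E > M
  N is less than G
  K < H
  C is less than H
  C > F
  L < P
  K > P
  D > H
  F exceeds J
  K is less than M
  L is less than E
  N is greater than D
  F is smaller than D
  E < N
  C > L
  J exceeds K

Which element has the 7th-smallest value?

Piecing the relations together gives one ordering: L < P < K < J < F < C < H < D < M < E < N < G.
Counting 7 from the smallest end gives H.

H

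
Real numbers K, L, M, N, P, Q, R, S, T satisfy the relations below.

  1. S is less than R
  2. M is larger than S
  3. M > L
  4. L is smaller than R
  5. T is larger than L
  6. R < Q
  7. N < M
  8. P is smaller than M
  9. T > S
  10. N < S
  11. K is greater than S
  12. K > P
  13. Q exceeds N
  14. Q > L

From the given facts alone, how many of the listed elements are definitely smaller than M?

The elements the relations force below M are N, L, S, P — no chain reaches any other.
That is 4.

4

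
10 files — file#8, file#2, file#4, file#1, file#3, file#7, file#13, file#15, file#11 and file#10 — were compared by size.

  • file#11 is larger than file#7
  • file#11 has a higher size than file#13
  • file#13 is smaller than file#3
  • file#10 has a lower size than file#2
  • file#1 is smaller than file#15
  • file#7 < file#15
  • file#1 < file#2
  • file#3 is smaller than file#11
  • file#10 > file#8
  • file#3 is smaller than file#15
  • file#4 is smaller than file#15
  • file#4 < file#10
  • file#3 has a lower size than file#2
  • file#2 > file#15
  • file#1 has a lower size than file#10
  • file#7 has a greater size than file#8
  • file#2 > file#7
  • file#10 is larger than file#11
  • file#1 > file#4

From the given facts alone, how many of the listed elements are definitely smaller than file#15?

From file#15 the given relations immediately reach file#4, file#3, file#7, file#1.
From those, file#13, file#8 — 6 in total.
Nothing else is reachable below file#15; 6 in all.

6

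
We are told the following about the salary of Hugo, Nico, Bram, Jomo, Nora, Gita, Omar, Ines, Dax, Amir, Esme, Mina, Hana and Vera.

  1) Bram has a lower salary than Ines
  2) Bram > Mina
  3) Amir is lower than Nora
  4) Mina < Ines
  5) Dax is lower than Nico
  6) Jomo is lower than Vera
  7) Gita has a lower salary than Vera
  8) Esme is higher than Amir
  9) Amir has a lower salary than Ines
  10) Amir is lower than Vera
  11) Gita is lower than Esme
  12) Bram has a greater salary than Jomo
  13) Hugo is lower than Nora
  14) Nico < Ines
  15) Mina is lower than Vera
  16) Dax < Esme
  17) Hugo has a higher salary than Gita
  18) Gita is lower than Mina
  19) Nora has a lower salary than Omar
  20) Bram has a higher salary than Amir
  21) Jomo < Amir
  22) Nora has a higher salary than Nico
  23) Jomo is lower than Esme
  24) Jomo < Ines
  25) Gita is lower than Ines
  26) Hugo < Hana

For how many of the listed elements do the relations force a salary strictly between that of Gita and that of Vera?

1

The relations place Gita below Vera. An element lies strictly between them when it is forced above Gita and also forced below Vera.
Above Gita: {Hugo, Mina, Bram, Ines, Nora, Hana, Omar, Esme}. Below Vera: {Jomo, Amir, Mina}.
Intersection: {Mina} — 1.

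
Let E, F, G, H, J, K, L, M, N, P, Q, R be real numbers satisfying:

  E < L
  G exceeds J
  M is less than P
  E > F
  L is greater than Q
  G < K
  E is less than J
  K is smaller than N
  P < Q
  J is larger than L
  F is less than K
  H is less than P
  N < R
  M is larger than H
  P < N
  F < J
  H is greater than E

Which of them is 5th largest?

The consecutive relations fix a unique order: F < E < H < M < P < Q < L < J < G < K < N < R.
Counting 5 from the largest end gives J.

J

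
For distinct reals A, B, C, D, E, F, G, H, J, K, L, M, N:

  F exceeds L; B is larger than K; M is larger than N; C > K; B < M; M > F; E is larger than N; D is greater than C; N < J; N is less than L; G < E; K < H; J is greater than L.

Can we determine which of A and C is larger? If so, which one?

undetermined

Following every chain through C: above C we get D; below C we get K.
A is not reached, and no chain runs the other way from A to C.
So the given relations leave the order of C and A undetermined.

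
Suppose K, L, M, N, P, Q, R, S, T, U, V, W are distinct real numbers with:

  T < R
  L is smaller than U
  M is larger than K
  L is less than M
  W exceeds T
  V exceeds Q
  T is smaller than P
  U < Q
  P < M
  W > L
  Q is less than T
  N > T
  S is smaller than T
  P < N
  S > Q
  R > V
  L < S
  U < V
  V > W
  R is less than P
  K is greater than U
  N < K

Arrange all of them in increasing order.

The consecutive links are each given: L < U; U < Q; Q < S; S < T; T < W; W < V; V < R; R < P; P < N; N < K; K < M.

L < U < Q < S < T < W < V < R < P < N < K < M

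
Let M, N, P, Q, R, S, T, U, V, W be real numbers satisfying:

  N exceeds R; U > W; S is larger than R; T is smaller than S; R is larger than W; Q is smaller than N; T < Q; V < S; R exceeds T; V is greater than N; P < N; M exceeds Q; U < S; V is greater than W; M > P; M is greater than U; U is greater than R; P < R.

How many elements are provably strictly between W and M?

Chaining upward from W reaches: R, U, N, V, S.
Chaining downward from M reaches: P, T, Q, R, U.
Strictly between W and M are those in both lists: R, U — 2 elements.

2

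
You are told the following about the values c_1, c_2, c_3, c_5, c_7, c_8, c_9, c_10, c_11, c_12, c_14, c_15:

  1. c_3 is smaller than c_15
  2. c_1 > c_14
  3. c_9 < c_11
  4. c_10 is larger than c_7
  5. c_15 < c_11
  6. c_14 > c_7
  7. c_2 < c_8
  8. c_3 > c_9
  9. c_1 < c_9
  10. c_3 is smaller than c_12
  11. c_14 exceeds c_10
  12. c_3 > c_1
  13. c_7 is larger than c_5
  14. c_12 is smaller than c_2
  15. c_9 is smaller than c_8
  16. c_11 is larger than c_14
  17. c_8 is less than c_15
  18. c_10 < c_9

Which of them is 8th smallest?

Chaining the given pairs: c_5 < c_7 < c_10 < c_14 < c_1 < c_9 < c_3 < c_12 < c_2 < c_8 < c_15 < c_11.
The 8th smallest is c_12.

c_12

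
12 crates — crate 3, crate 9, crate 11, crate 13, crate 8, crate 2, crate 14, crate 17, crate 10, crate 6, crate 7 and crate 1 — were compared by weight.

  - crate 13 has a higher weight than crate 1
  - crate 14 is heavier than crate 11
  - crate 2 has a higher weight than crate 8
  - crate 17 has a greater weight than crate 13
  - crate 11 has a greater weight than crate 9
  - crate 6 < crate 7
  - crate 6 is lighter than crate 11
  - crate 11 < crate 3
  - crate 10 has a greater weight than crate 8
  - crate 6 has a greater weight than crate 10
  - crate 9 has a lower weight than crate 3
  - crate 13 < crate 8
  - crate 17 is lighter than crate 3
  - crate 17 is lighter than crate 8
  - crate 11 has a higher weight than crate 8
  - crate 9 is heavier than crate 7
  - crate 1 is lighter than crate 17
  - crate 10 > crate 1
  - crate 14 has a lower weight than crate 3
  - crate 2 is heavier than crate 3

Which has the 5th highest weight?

crate 9

Piecing the relations together gives one ordering: crate 1 < crate 13 < crate 17 < crate 8 < crate 10 < crate 6 < crate 7 < crate 9 < crate 11 < crate 14 < crate 3 < crate 2.
Counting 5 from the largest end gives crate 9.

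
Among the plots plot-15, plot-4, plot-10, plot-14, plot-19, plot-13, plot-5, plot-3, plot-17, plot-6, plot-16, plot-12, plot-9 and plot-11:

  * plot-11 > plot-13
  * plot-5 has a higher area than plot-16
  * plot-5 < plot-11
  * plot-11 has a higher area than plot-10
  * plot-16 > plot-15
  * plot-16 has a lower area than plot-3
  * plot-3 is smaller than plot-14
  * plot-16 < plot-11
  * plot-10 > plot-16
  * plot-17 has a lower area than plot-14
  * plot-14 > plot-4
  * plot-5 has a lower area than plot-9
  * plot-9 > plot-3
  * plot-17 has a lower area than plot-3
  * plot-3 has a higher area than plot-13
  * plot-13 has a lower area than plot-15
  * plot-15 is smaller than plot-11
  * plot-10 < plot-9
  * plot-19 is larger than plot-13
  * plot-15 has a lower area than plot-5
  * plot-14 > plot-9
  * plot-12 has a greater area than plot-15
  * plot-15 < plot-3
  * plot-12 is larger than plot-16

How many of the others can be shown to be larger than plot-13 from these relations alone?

10

From plot-13 the given relations immediately reach plot-15, plot-3, plot-19, plot-11.
From those, plot-16, plot-12, plot-5, plot-9, plot-14 — 9 in total.
From those, plot-10 — 10 in total.
No other element is forced above plot-13 by the given relations, so the count is 10.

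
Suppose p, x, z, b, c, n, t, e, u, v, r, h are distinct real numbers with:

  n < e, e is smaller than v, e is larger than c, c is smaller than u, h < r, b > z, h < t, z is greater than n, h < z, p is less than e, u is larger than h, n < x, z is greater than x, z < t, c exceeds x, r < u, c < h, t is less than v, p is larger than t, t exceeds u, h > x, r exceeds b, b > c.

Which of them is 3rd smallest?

c

Piecing the relations together gives one ordering: n < x < c < h < z < b < r < u < t < p < e < v.
Counting 3 from the smallest end gives c.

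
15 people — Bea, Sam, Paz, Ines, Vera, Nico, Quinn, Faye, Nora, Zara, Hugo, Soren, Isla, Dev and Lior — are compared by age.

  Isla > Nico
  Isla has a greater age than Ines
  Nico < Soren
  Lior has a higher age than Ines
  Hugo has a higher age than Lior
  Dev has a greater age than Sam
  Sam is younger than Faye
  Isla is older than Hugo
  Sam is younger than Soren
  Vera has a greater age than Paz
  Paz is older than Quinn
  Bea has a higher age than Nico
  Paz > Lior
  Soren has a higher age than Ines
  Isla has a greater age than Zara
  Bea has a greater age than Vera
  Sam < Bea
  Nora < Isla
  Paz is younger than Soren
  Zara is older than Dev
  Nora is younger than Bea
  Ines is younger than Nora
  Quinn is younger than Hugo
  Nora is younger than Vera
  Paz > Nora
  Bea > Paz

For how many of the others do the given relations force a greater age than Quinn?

6

From Quinn the given relations immediately reach Paz, Hugo.
From those, Vera, Soren, Bea, Isla — 6 in total.
No other element is forced above Quinn by the given relations, so the count is 6.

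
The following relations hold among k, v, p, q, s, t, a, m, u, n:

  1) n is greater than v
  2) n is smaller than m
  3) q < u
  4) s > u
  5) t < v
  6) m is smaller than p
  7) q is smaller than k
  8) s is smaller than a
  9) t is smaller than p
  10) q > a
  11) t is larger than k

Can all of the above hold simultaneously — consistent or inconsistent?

We have q < u stated directly, yet also u < s < a < q by chaining the others — so u < q. Contradiction.

inconsistent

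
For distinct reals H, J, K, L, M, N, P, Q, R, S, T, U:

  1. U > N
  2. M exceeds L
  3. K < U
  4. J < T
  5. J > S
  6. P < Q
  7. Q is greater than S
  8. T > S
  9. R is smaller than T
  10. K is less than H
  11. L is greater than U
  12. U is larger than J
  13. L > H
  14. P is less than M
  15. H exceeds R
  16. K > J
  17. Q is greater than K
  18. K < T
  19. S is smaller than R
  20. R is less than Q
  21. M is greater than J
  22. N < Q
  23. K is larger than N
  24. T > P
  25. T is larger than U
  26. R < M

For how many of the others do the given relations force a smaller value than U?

4

The elements the relations force below U are S, N, J, K — no chain reaches any other.
That is 4.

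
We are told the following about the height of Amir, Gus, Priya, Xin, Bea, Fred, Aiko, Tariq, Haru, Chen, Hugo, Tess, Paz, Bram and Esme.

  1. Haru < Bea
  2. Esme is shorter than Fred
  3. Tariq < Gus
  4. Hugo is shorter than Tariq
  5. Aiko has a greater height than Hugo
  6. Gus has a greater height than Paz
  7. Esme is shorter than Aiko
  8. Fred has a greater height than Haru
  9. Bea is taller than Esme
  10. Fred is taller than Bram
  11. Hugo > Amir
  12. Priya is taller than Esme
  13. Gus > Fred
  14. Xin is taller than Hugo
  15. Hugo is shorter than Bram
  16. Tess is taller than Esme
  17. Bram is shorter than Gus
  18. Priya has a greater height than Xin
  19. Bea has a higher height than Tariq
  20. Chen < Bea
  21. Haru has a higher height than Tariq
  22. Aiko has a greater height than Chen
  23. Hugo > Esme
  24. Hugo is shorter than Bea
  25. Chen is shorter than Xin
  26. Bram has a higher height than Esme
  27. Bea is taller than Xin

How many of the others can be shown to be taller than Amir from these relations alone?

10

From Amir the given relations immediately reach Hugo.
From those, Aiko, Tariq, Bram, Xin, Bea — 6 in total.
From those, Haru, Priya, Fred, Gus — 10 in total.
No other element is forced above Amir by the given relations, so the count is 10.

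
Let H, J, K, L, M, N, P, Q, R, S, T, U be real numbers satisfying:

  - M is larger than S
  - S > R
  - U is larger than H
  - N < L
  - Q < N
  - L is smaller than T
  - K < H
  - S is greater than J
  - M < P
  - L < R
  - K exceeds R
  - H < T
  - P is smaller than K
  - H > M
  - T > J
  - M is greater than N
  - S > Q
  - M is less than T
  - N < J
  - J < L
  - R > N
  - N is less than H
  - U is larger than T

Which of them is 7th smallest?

M

Chaining the given pairs: Q < N < J < L < R < S < M < P < K < H < T < U.
Counting 7 from the smallest end gives M.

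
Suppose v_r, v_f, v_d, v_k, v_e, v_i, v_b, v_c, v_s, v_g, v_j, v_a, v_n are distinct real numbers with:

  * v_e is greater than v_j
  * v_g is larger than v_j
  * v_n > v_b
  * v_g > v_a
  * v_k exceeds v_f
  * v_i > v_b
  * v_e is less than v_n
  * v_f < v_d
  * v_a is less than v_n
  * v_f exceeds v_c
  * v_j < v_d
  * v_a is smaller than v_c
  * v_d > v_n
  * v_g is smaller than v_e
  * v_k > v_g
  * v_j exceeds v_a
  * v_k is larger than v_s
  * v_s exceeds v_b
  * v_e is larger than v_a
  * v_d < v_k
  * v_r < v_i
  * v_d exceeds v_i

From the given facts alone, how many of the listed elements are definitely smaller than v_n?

5

The elements the relations force below v_n are v_a, v_j, v_g, v_e, v_b — no chain reaches any other.
That is 5.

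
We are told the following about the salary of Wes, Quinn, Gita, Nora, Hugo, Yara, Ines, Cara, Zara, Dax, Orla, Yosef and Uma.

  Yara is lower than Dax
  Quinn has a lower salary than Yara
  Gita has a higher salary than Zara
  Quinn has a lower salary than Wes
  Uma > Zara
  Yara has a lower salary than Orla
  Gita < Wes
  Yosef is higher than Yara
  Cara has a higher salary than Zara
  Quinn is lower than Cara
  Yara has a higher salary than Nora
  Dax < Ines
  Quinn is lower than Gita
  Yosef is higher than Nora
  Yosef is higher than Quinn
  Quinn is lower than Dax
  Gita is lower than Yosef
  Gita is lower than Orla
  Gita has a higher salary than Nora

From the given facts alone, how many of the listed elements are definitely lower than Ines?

The elements the relations force below Ines are Nora, Quinn, Yara, Dax — no chain reaches any other.
That is 4.

4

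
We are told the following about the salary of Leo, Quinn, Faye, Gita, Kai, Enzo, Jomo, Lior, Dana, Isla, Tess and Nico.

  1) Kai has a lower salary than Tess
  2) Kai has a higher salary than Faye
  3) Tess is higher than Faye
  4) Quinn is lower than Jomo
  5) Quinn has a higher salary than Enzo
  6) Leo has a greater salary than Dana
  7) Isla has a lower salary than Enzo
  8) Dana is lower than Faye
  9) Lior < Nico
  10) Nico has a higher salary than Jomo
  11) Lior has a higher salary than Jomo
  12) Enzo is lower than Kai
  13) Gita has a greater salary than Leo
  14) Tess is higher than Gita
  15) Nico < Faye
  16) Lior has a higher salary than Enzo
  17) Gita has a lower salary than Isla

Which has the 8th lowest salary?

The consecutive relations fix a unique order: Dana < Leo < Gita < Isla < Enzo < Quinn < Jomo < Lior < Nico < Faye < Kai < Tess.
The 8th smallest is Lior.

Lior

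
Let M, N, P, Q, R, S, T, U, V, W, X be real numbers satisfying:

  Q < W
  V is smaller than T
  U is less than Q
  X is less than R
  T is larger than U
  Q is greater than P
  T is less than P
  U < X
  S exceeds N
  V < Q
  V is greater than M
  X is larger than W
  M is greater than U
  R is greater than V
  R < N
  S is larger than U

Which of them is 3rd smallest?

V

The consecutive relations fix a unique order: U < M < V < T < P < Q < W < X < R < N < S.
The 3rd smallest is V.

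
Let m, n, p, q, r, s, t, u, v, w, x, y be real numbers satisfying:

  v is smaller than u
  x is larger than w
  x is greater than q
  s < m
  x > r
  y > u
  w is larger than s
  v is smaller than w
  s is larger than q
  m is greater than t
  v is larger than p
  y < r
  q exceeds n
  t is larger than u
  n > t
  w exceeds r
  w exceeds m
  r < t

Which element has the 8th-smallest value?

q

Chaining the given pairs: p < v < u < y < r < t < n < q < s < m < w < x.
The 8th smallest is q.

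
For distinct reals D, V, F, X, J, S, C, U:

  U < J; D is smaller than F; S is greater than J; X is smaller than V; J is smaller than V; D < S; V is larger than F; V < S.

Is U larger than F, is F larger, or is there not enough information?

undetermined

Following every chain through F: above F we get V, S; below F we get D.
U is not reached, and no chain runs the other way from U to F.
So the given relations leave the order of F and U undetermined.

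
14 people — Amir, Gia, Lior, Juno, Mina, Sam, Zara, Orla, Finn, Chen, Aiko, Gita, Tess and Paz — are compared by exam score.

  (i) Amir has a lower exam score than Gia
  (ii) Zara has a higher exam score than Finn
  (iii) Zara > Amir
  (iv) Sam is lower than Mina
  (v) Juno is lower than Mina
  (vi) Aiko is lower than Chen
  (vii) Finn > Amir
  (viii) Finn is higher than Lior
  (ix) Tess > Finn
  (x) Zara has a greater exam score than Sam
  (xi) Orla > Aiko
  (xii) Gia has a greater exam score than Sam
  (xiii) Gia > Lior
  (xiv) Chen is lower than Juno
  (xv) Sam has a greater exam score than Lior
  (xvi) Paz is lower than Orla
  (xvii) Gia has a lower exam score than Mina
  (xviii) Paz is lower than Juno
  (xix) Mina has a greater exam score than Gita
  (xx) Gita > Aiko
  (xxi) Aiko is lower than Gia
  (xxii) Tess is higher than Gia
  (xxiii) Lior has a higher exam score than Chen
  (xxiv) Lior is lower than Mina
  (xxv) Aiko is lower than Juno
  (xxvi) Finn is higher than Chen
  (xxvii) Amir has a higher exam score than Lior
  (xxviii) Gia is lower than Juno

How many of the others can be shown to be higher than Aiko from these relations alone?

From Aiko the given relations immediately reach Chen, Gita, Gia, Juno, Orla.
From those, Lior, Finn, Tess, Mina — 9 in total.
From those, Amir, Sam, Zara — 12 in total.
No other element is forced above Aiko by the given relations, so the count is 12.

12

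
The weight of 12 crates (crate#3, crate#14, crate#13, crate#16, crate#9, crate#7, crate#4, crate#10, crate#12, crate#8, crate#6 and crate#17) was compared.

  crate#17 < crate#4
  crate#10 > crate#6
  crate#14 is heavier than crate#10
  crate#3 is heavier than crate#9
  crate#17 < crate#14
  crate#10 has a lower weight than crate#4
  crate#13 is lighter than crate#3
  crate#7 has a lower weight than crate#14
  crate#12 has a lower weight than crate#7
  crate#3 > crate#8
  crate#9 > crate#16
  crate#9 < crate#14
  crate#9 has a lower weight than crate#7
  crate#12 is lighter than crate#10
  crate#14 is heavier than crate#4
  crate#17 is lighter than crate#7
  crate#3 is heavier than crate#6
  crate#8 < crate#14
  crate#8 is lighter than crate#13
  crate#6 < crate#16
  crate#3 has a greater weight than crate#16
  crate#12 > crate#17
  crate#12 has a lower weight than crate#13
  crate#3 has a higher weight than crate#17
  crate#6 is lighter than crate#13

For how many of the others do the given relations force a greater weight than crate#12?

6

The elements the relations force above crate#12 are crate#10, crate#7, crate#4, crate#13, crate#3, crate#14 — no chain reaches any other.
That is 6.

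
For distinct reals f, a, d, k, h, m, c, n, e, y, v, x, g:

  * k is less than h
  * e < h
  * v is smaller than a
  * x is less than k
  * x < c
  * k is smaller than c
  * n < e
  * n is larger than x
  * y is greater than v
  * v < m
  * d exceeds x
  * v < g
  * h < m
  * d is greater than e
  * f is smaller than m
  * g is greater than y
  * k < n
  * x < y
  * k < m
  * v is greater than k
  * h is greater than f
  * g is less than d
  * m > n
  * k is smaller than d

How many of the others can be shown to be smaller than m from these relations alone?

7

From m the given relations immediately reach k, v, n, f, h.
From those, x, e — 7 in total.
No other element is forced below m by the given relations, so the count is 7.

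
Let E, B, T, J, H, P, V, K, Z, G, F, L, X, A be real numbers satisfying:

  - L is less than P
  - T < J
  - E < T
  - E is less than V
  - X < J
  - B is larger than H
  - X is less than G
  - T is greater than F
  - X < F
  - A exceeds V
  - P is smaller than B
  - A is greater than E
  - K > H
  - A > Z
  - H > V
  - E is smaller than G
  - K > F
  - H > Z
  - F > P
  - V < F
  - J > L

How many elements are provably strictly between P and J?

2

The relations place P below J. An element lies strictly between them when it is forced above P and also forced below J.
Above P: {F, T, K, B}. Below J: {E, X, L, V, F, T}.
Intersection: {F, T} — 2.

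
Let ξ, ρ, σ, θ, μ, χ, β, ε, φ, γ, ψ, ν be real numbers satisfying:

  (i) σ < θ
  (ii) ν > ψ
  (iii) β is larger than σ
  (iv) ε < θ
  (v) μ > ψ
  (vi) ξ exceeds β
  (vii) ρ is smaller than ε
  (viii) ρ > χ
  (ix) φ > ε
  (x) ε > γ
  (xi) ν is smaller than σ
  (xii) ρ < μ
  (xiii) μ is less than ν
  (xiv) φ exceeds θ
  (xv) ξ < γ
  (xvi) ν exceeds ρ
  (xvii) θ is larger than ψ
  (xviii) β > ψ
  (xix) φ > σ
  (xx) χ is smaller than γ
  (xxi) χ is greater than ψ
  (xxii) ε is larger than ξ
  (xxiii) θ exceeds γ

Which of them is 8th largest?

ν

The consecutive relations fix a unique order: ψ < χ < ρ < μ < ν < σ < β < ξ < γ < ε < θ < φ.
The 8th largest is ν.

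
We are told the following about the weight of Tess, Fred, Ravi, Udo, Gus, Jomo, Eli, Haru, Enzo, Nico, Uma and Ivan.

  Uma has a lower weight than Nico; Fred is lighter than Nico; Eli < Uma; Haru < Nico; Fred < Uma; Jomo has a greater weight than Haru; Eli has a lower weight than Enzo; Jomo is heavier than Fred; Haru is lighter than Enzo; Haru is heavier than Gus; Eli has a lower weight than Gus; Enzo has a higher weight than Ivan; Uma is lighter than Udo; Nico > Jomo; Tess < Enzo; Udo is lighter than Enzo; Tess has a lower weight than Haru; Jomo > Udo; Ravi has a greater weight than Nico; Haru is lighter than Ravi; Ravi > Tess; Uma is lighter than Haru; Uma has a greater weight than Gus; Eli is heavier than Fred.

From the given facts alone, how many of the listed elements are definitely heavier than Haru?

4

The elements the relations force above Haru are Enzo, Jomo, Nico, Ravi — no chain reaches any other.
That is 4.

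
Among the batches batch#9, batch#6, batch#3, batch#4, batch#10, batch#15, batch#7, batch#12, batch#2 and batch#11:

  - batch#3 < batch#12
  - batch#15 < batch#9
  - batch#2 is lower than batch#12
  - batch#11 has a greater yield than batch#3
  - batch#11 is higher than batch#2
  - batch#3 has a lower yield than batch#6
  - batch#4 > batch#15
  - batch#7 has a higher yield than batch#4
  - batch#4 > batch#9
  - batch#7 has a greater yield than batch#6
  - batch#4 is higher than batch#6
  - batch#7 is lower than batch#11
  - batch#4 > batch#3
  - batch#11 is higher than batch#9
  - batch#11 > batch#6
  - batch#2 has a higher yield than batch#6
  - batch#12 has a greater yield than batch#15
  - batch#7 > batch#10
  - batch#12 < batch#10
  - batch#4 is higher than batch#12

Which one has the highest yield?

batch#15 is not greatest since batch#15 < batch#12; batch#3 is not greatest since batch#3 < batch#11; batch#6 is not greatest since batch#6 < batch#7; batch#2 is not greatest since batch#2 < batch#11; batch#9 is not greatest since batch#9 < batch#11; batch#12 is not greatest since batch#12 < batch#4; batch#10 is not greatest since batch#10 < batch#7; batch#4 is not greatest since batch#4 < batch#7; batch#7 is not greatest since batch#7 < batch#11.
Only batch#11 has nothing above it, so batch#11 is the highest yield.

batch#11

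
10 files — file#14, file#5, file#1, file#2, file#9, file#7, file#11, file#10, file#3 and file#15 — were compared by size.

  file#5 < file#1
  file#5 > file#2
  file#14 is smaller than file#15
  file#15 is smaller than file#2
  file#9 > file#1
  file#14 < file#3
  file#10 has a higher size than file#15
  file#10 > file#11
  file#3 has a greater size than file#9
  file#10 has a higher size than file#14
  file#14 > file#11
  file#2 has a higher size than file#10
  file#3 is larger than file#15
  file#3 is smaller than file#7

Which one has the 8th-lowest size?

The consecutive relations fix a unique order: file#11 < file#14 < file#15 < file#10 < file#2 < file#5 < file#1 < file#9 < file#3 < file#7.
The 8th smallest is file#9.

file#9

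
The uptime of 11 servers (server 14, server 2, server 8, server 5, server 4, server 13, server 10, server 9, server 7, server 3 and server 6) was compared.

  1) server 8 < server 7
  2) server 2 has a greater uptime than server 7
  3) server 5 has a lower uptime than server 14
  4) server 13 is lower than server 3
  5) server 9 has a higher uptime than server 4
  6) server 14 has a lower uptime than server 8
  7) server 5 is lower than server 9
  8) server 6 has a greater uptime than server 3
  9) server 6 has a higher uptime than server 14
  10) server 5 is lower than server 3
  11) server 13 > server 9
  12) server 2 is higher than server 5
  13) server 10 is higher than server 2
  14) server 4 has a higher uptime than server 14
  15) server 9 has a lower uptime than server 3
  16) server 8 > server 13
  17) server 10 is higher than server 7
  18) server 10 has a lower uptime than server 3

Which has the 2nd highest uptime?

server 3

The consecutive relations fix a unique order: server 5 < server 14 < server 4 < server 9 < server 13 < server 8 < server 7 < server 2 < server 10 < server 3 < server 6.
The 2nd largest is server 3.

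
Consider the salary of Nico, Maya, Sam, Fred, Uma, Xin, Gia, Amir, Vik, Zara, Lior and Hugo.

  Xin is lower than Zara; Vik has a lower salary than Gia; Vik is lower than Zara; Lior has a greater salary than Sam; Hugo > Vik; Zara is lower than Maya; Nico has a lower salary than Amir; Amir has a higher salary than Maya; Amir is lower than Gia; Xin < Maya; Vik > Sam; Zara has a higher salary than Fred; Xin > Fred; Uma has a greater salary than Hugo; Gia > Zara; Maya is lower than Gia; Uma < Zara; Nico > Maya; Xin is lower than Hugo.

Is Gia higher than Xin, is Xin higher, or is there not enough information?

Gia

Following the relations from Xin: Xin < Hugo < Uma < Zara < Maya < Nico < Amir < Gia.
So Gia is higher.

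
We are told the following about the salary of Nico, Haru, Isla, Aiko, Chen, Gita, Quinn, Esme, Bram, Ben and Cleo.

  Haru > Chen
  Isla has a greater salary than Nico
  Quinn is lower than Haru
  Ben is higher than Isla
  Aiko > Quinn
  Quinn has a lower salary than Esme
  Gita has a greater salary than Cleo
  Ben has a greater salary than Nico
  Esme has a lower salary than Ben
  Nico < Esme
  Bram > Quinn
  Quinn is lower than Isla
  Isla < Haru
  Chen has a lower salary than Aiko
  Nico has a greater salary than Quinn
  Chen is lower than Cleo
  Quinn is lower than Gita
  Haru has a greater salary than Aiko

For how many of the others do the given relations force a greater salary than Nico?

4

From Nico the given relations immediately reach Isla, Esme, Ben.
From those, Haru — 4 in total.
Nothing else is reachable above Nico; 4 in all.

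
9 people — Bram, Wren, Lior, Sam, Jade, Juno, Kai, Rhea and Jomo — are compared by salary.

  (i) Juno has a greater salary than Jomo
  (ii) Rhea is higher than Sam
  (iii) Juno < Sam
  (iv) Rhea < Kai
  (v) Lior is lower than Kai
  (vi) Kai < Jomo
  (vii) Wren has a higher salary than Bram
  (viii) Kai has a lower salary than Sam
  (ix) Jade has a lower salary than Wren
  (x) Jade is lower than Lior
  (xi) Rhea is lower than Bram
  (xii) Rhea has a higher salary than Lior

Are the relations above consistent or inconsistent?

We have Rhea < Kai stated directly, yet also Kai < Jomo < Juno < Sam < Rhea by chaining the others — so Kai < Rhea. Contradiction.

inconsistent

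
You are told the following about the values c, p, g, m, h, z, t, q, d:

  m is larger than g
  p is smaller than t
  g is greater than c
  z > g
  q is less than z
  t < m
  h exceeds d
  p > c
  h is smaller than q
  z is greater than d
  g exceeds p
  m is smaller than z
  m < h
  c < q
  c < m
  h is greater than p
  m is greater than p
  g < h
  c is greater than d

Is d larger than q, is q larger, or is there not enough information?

q

d < c and c < p give d < p.
Then p < t extends the chain to t.
With t < m: d < c < p < t < m.
With m < h: d < c < p < t < m < h.
With h < q: d < c < p < t < m < h < q.
So q is larger.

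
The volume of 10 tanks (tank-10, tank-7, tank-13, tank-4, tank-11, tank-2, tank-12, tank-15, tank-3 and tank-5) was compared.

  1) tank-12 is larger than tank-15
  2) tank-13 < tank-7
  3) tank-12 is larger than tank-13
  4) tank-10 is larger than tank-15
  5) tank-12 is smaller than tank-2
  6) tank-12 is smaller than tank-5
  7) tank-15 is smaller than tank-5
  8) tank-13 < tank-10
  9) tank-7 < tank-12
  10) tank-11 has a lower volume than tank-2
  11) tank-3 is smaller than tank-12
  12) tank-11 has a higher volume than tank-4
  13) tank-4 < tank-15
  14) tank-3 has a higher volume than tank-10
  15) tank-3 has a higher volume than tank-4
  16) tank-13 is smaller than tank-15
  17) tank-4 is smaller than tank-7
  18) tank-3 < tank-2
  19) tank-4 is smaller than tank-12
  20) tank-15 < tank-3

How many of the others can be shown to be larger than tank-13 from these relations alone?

The elements the relations force above tank-13 are tank-7, tank-15, tank-10, tank-3, tank-12, tank-2, tank-5 — no chain reaches any other.
That is 7.

7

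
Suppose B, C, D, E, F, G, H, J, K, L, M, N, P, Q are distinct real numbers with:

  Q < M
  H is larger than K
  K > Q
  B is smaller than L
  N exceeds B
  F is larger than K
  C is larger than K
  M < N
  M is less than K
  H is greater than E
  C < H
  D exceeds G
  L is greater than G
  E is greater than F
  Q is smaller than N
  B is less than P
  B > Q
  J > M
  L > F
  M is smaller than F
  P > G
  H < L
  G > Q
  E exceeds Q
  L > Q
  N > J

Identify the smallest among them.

Q

G is not least since Q < G; M is not least since Q < M; K is not least since Q < K; J is not least since M < J; B is not least since Q < B; N is not least since J < N; F is not least since K < F; C is not least since K < C; D is not least since G < D; E is not least since F < E; H is not least since C < H; P is not least since G < P; L is not least since B < L.
Only Q has nothing below it, so Q is the smallest.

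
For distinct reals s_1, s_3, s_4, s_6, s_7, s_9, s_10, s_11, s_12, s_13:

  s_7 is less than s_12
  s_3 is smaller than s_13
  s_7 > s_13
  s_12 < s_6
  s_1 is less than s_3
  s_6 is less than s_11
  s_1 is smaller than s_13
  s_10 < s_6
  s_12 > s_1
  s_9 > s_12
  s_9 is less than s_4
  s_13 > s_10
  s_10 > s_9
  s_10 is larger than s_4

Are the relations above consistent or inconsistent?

inconsistent

Chaining the given relations yields s_13 < s_7 < s_12 < s_9 < s_4 < s_10, so s_13 < s_10. But one relation states s_10 < s_13. These cannot both hold.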